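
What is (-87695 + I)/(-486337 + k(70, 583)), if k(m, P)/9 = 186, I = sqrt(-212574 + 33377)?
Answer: 87695/484663 - I*sqrt(179197)/484663 ≈ 0.18094 - 0.00087343*I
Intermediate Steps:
I = I*sqrt(179197) (I = sqrt(-179197) = I*sqrt(179197) ≈ 423.32*I)
k(m, P) = 1674 (k(m, P) = 9*186 = 1674)
(-87695 + I)/(-486337 + k(70, 583)) = (-87695 + I*sqrt(179197))/(-486337 + 1674) = (-87695 + I*sqrt(179197))/(-484663) = (-87695 + I*sqrt(179197))*(-1/484663) = 87695/484663 - I*sqrt(179197)/484663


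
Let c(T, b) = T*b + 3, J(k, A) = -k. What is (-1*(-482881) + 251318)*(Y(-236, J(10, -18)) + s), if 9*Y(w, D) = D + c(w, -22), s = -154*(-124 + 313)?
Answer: -62839847677/3 ≈ -2.0947e+10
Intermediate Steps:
c(T, b) = 3 + T*b
s = -29106 (s = -154*189 = -29106)
Y(w, D) = ⅓ - 22*w/9 + D/9 (Y(w, D) = (D + (3 + w*(-22)))/9 = (D + (3 - 22*w))/9 = (3 + D - 22*w)/9 = ⅓ - 22*w/9 + D/9)
(-1*(-482881) + 251318)*(Y(-236, J(10, -18)) + s) = (-1*(-482881) + 251318)*((⅓ - 22/9*(-236) + (-1*10)/9) - 29106) = (482881 + 251318)*((⅓ + 5192/9 + (⅑)*(-10)) - 29106) = 734199*((⅓ + 5192/9 - 10/9) - 29106) = 734199*(5185/9 - 29106) = 734199*(-256769/9) = -62839847677/3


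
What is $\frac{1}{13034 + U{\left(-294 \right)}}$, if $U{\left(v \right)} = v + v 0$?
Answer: $\frac{1}{12740} \approx 7.8493 \cdot 10^{-5}$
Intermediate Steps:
$U{\left(v \right)} = v$ ($U{\left(v \right)} = v + 0 = v$)
$\frac{1}{13034 + U{\left(-294 \right)}} = \frac{1}{13034 - 294} = \frac{1}{12740}$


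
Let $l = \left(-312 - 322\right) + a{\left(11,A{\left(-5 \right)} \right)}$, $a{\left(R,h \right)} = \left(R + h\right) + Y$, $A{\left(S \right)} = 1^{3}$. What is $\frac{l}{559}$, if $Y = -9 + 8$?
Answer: $- \frac{623}{559} \approx -1.1145$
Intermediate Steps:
$A{\left(S \right)} = 1$
$Y = -1$
$a{\left(R,h \right)} = -1 + R + h$ ($a{\left(R,h \right)} = \left(R + h\right) - 1 = -1 + R + h$)
$l = -623$ ($l = \left(-312 - 322\right) + \left(-1 + 11 + 1\right) = -634 + 11 = -623$)
$\frac{l}{559} = - \frac{623}{559}$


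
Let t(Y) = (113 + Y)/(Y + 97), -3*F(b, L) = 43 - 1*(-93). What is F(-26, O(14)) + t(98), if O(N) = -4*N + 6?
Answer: -8629/195 ≈ -44.251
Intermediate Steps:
O(N) = 6 - 4*N
F(b, L) = -136/3 (F(b, L) = -(43 - 1*(-93))/3 = -(43 + 93)/3 = -⅓*136 = -136/3)
t(Y) = (113 + Y)/(97 + Y)
F(-26, O(14)) + t(98) = -136/3 + (113 + 98)/(97 + 98) = -136/3 + 211/195 = -8629/195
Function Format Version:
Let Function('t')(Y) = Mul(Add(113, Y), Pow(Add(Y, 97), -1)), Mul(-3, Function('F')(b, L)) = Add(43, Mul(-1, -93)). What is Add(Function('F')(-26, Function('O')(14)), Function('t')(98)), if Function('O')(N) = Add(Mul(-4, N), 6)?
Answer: Rational(-8629, 195) ≈ -44.251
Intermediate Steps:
Function('O')(N) = Add(6, Mul(-4, N))
Function('F')(b, L) = Rational(-136, 3) (Function('F')(b, L) = Mul(Rational(-1, 3), Add(43, Mul(-1, -93))) = Mul(Rational(-1, 3), Add(43, 93)) = Mul(Rational(-1, 3), 136) = Rational(-136, 3))
Function('t')(Y) = Mul(Pow(Add(97, Y), -1), Add(113, Y)) (Function('t')(Y) = Mul(Add(113, Y), Pow(Add(97, Y), -1)) = Mul(Pow(Add(97, Y), -1), Add(113, Y)))
Add(Function('F')(-26, Function('O')(14)), Function('t')(98)) = Add(Rational(-136, 3), Mul(Pow(Add(97, 98), -1), Add(113, 98))) = Add(Rational(-136, 3), Mul(Pow(195, -1), 211)) = Add(Rational(-136, 3), Mul(Rational(1, 195), 211)) = Add(Rational(-136, 3), Rational(211, 195)) = Rational(-8629, 195)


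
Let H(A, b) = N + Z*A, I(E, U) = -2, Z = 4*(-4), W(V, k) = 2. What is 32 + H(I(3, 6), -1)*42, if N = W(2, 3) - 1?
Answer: 1418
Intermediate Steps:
Z = -16
N = 1 (N = 2 - 1 = 1)
H(A, b) = 1 - 16*A
32 + H(I(3, 6), -1)*42 = 32 + (1 - 16*(-2))*42 = 32 + (1 + 32)*42 = 32 + 33*42 = 32 + 1386 = 1418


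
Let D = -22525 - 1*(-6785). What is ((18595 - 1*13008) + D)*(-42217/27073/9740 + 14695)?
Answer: -39342260709822499/263691020 ≈ -1.4920e+8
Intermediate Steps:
D = -15740 (D = -22525 + 6785 = -15740)
((18595 - 1*13008) + D)*(-42217/27073/9740 + 14695) = ((18595 - 1*13008) - 15740)*(-42217/27073/9740 + 14695) = ((18595 - 13008) - 15740)*(-42217*1/27073*(1/9740) + 14695) = (5587 - 15740)*(-42217/27073*1/9740 + 14695) = -10153*(-42217/263691020 + 14695) = -10153*3874939496683/263691020 = -39342260709822499/263691020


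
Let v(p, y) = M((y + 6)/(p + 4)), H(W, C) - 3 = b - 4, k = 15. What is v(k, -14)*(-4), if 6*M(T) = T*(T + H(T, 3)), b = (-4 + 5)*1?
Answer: -128/1083 ≈ -0.11819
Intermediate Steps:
b = 1 (b = 1*1 = 1)
H(W, C) = 0 (H(W, C) = 3 + (1 - 4) = 3 - 3 = 0)
M(T) = T**2/6 (M(T) = (T*(T + 0))/6 = (T*T)/6 = T**2/6)
v(p, y) = (6 + y)**2/(6*(4 + p)**2) (v(p, y) = ((y + 6)/(p + 4))**2/6 = ((6 + y)/(4 + p))**2/6 = ((6 + y)**2/(4 + p)**2)/6 = (6 + y)**2/(6*(4 + p)**2))
v(k, -14)*(-4) = ((6 - 14)**2/(6*(4 + 15)**2))*(-4) = ((1/6)*(-8)**2/19**2)*(-4) = ((1/6)*(1/361)*64)*(-4) = (32/1083)*(-4) = -128/1083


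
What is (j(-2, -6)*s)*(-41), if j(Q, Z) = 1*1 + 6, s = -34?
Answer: 9758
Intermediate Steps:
j(Q, Z) = 7 (j(Q, Z) = 1 + 6 = 7)
(j(-2, -6)*s)*(-41) = (7*(-34))*(-41) = -238*(-41) = 9758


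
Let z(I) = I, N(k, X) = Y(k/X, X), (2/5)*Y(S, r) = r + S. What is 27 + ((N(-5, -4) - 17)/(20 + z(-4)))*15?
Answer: 591/128 ≈ 4.6172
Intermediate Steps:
Y(S, r) = 5*S/2 + 5*r/2 (Y(S, r) = 5*(r + S)/2 = 5*(S + r)/2 = 5*S/2 + 5*r/2)
N(k, X) = 5*X/2 + 5*k/(2*X) (N(k, X) = 5*(k/X)/2 + 5*X/2 = 5*k/(2*X) + 5*X/2 = 5*X/2 + 5*k/(2*X))
27 + ((N(-5, -4) - 17)/(20 + z(-4)))*15 = 27 + (((5/2)*(-5 + (-4)²)/(-4) - 17)/(20 - 4))*15 = 27 + (((5/2)*(-¼)*(-5 + 16) - 17)/16)*15 = 27 + (((5/2)*(-¼)*11 - 17)*(1/16))*15 = 27 + ((-55/8 - 17)*(1/16))*15 = 27 - 191/8*1/16*15 = 27 - 191/128*15 = 27 - 2865/128 = 591/128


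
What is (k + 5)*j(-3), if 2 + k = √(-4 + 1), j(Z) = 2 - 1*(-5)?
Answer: 21 + 7*I*√3 ≈ 21.0 + 12.124*I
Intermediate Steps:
j(Z) = 7 (j(Z) = 2 + 5 = 7)
k = -2 + I*√3 (k = -2 + √(-4 + 1) = -2 + √(-3) = -2 + I*√3 ≈ -2.0 + 1.732*I)
(k + 5)*j(-3) = ((-2 + I*√3) + 5)*7 = (3 + I*√3)*7 = 21 + 7*I*√3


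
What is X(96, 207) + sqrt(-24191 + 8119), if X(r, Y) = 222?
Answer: 222 + 14*I*sqrt(82) ≈ 222.0 + 126.78*I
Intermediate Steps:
X(96, 207) + sqrt(-24191 + 8119) = 222 + sqrt(-24191 + 8119) = 222 + sqrt(-16072) = 222 + 14*I*sqrt(82)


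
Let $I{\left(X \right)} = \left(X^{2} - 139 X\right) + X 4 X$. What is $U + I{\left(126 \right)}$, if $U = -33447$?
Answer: $28419$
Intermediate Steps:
$I{\left(X \right)} = - 139 X + 5 X^{2}$ ($I{\left(X \right)} = \left(X^{2} - 139 X\right) + 4 X X = \left(X^{2} - 139 X\right) + 4 X^{2} = - 139 X + 5 X^{2}$)
$U + I{\left(126 \right)} = -33447 + 126 \left(-139 + 5 \cdot 126\right) = -33447 + 126 \left(-139 + 630\right) = -33447 + 126 \cdot 491 = -33447 + 61866 = 28419$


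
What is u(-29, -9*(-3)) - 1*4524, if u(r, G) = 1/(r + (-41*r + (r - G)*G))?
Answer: -1592449/352 ≈ -4524.0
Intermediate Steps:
u(r, G) = 1/(-40*r + G*(r - G)) (u(r, G) = 1/(r + (-41*r + G*(r - G))) = 1/(-40*r + G*(r - G)))
u(-29, -9*(-3)) - 1*4524 = 1/(-(-9*(-3))**2 - 40*(-29) - 9*(-3)*(-29)) - 1*4524 = 1/(-1*27**2 + 1160 + 27*(-29)) - 4524 = 1/(-1*729 + 1160 - 783) - 4524 = 1/(-729 + 1160 - 783) - 4524 = 1/(-352) - 4524 = -1/352 - 4524 = -1592449/352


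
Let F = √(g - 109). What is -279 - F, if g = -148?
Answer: -279 - I*√257 ≈ -279.0 - 16.031*I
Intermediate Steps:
F = I*√257 (F = √(-148 - 109) = √(-257) = I*√257 ≈ 16.031*I)
-279 - F = -279 - I*√257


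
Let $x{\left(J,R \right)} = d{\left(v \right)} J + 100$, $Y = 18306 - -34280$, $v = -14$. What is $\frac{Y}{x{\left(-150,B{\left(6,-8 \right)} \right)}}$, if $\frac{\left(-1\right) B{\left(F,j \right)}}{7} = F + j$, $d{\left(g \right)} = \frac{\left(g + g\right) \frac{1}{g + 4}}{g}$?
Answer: $\frac{26293}{65} \approx 404.51$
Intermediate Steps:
$Y = 52586$ ($Y = 18306 + 34280 = 52586$)
$d{\left(g \right)} = \frac{2}{4 + g}$ ($d{\left(g \right)} = \frac{2 g \frac{1}{4 + g}}{g} = \frac{2}{4 + g}$)
$B{\left(F,j \right)} = - 7 F - 7 j$ ($B{\left(F,j \right)} = - 7 \left(F + j\right) = - 7 F - 7 j$)
$x{\left(J,R \right)} = 100 - \frac{J}{5}$ ($x{\left(J,R \right)} = \frac{2}{4 - 14} J + 100 = \frac{2}{-10} J + 100 = 2 \left(- \frac{1}{10}\right) J + 100 = - \frac{J}{5} + 100 = 100 - \frac{J}{5}$)
$\frac{Y}{x{\left(-150,B{\left(6,-8 \right)} \right)}} = \frac{52586}{100 - -30} = \frac{52586}{100 + 30} = \frac{52586}{130} = 52586 \cdot \frac{1}{130} = \frac{26293}{65}$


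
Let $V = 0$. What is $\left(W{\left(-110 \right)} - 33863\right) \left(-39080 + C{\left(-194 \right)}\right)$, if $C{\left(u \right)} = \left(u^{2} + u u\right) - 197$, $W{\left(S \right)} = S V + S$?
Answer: $-1222858135$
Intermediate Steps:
$W{\left(S \right)} = S$ ($W{\left(S \right)} = S 0 + S = 0 + S = S$)
$C{\left(u \right)} = -197 + 2 u^{2}$ ($C{\left(u \right)} = \left(u^{2} + u^{2}\right) - 197 = 2 u^{2} - 197 = -197 + 2 u^{2}$)
$\left(W{\left(-110 \right)} - 33863\right) \left(-39080 + C{\left(-194 \right)}\right) = \left(-110 - 33863\right) \left(-39080 - \left(197 - 2 \left(-194\right)^{2}\right)\right) = - 33973 \left(-39080 + \left(-197 + 2 \cdot 37636\right)\right) = - 33973 \left(-39080 + \left(-197 + 75272\right)\right) = - 33973 \left(-39080 + 75075\right) = \left(-33973\right) 35995 = -1222858135$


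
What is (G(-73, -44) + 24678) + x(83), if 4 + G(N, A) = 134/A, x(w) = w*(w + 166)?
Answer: 997435/22 ≈ 45338.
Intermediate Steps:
x(w) = w*(166 + w)
G(N, A) = -4 + 134/A
(G(-73, -44) + 24678) + x(83) = ((-4 + 134/(-44)) + 24678) + 83*(166 + 83) = ((-4 + 134*(-1/44)) + 24678) + 83*249 = ((-4 - 67/22) + 24678) + 20667 = (-155/22 + 24678) + 20667 = 542761/22 + 20667 = 997435/22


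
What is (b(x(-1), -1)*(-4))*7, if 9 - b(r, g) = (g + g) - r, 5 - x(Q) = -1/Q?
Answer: -420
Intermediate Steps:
x(Q) = 5 + 1/Q (x(Q) = 5 - (-1)/Q = 5 + 1/Q)
b(r, g) = 9 + r - 2*g (b(r, g) = 9 - ((g + g) - r) = 9 - (2*g - r) = 9 - (-r + 2*g) = 9 + (r - 2*g) = 9 + r - 2*g)
(b(x(-1), -1)*(-4))*7 = ((9 + (5 + 1/(-1)) - 2*(-1))*(-4))*7 = ((9 + (5 - 1) + 2)*(-4))*7 = ((9 + 4 + 2)*(-4))*7 = (15*(-4))*7 = -60*7 = -420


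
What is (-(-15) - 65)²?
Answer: 2500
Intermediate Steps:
(-(-15) - 65)² = (-1*(-15) - 65)² = (15 - 65)² = (-50)² = 2500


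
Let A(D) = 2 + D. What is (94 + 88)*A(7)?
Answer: 1638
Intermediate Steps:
(94 + 88)*A(7) = (94 + 88)*(2 + 7) = 182*9 = 1638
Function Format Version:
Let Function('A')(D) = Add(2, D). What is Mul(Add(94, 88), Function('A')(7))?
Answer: 1638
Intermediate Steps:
Mul(Add(94, 88), Function('A')(7)) = Mul(Add(94, 88), Add(2, 7)) = Mul(182, 9) = 1638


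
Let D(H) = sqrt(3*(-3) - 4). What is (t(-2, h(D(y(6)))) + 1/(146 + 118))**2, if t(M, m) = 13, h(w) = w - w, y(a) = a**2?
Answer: 11785489/69696 ≈ 169.10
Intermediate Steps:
D(H) = I*sqrt(13) (D(H) = sqrt(-9 - 4) = sqrt(-13) = I*sqrt(13))
h(w) = 0
(t(-2, h(D(y(6)))) + 1/(146 + 118))**2 = (13 + 1/(146 + 118))**2 = (13 + 1/264)**2 = (3433/264)**2 = 11785489/69696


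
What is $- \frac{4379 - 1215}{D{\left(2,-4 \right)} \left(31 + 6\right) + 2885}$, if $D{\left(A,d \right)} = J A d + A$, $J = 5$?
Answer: $- \frac{3164}{1479} \approx -2.1393$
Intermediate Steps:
$D{\left(A,d \right)} = A + 5 A d$ ($D{\left(A,d \right)} = 5 A d + A = A + 5 A d$)
$- \frac{4379 - 1215}{D{\left(2,-4 \right)} \left(31 + 6\right) + 2885} = - \frac{4379 - 1215}{2 \left(1 + 5 \left(-4\right)\right) \left(31 + 6\right) + 2885} = - \frac{3164}{2 \left(1 - 20\right) 37 + 2885} = - \frac{3164}{2 \left(-19\right) 37 + 2885} = - \frac{3164}{\left(-38\right) 37 + 2885} = - \frac{3164}{-1406 + 2885} = - \frac{3164}{1479}$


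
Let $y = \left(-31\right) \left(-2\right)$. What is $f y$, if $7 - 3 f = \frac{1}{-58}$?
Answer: $\frac{12617}{87} \approx 145.02$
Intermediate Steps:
$y = 62$
$f = \frac{407}{174}$ ($f = \frac{7}{3} - \frac{1}{3 \left(-58\right)} = \frac{7}{3} - - \frac{1}{174} = \frac{7}{3} + \frac{1}{174} = \frac{407}{174} \approx 2.3391$)
$f y = \frac{407}{174} \cdot 62 = \frac{12617}{87}$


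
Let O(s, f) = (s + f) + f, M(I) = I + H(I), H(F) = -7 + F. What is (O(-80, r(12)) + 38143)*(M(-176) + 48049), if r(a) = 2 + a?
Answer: 1816559790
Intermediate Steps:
M(I) = -7 + 2*I (M(I) = I + (-7 + I) = -7 + 2*I)
O(s, f) = s + 2*f (O(s, f) = (f + s) + f = s + 2*f)
(O(-80, r(12)) + 38143)*(M(-176) + 48049) = ((-80 + 2*(2 + 12)) + 38143)*((-7 + 2*(-176)) + 48049) = ((-80 + 2*14) + 38143)*((-7 - 352) + 48049) = ((-80 + 28) + 38143)*(-359 + 48049) = (-52 + 38143)*47690 = 38091*47690 = 1816559790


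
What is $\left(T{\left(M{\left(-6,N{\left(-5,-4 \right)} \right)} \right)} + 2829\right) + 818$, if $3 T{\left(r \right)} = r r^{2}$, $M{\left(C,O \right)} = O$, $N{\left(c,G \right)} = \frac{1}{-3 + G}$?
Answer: $\frac{3752762}{1029} \approx 3647.0$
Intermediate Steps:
$T{\left(r \right)} = \frac{r^{3}}{3}$ ($T{\left(r \right)} = \frac{r r^{2}}{3} = \frac{r^{3}}{3}$)
$\left(T{\left(M{\left(-6,N{\left(-5,-4 \right)} \right)} \right)} + 2829\right) + 818 = \left(\frac{\left(\frac{1}{-3 - 4}\right)^{3}}{3} + 2829\right) + 818 = \left(\frac{\left(\frac{1}{-7}\right)^{3}}{3} + 2829\right) + 818 = \left(\frac{\left(- \frac{1}{7}\right)^{3}}{3} + 2829\right) + 818 = \left(\frac{1}{3} \left(- \frac{1}{343}\right) + 2829\right) + 818 = \left(- \frac{1}{1029} + 2829\right) + 818 = \frac{2911040}{1029} + 818 = \frac{3752762}{1029}$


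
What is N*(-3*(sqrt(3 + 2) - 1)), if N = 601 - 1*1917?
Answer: -3948 + 3948*sqrt(5) ≈ 4880.0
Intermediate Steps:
N = -1316 (N = 601 - 1917 = -1316)
N*(-3*(sqrt(3 + 2) - 1)) = -(-3948)*(sqrt(3 + 2) - 1) = -(-3948)*(sqrt(5) - 1) = -(-3948)*(-1 + sqrt(5)) = -1316*(3 - 3*sqrt(5)) = -3948 + 3948*sqrt(5)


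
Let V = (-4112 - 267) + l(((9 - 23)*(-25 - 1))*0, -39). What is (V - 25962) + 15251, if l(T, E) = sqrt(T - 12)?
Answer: -15090 + 2*I*sqrt(3) ≈ -15090.0 + 3.4641*I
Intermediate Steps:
l(T, E) = sqrt(-12 + T)
V = -4379 + 2*I*sqrt(3) (V = (-4112 - 267) + sqrt(-12 + ((9 - 23)*(-25 - 1))*0) = -4379 + sqrt(-12 - 14*(-26)*0) = -4379 + sqrt(-12 + 364*0) = -4379 + sqrt(-12 + 0) = -4379 + sqrt(-12) = -4379 + 2*I*sqrt(3) ≈ -4379.0 + 3.4641*I)
(V - 25962) + 15251 = ((-4379 + 2*I*sqrt(3)) - 25962) + 15251 = (-30341 + 2*I*sqrt(3)) + 15251 = -15090 + 2*I*sqrt(3)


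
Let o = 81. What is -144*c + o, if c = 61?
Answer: -8703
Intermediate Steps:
-144*c + o = -144*61 + 81 = -8784 + 81 = -8703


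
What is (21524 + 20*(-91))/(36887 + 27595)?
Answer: 3284/10747 ≈ 0.30557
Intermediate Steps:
(21524 + 20*(-91))/(36887 + 27595) = (21524 - 1820)/64482 = 19704*(1/64482) = 3284/10747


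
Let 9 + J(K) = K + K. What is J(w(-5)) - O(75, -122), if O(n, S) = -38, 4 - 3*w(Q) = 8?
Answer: 79/3 ≈ 26.333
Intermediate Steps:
w(Q) = -4/3 (w(Q) = 4/3 - ⅓*8 = 4/3 - 8/3 = -4/3)
J(K) = -9 + 2*K (J(K) = -9 + (K + K) = -9 + 2*K)
J(w(-5)) - O(75, -122) = (-9 + 2*(-4/3)) - 1*(-38) = (-9 - 8/3) + 38 = -35/3 + 38 = 79/3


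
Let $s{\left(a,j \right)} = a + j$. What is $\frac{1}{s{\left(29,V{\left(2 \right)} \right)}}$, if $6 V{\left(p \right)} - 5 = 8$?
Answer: $\frac{6}{187} \approx 0.032086$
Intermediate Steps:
$V{\left(p \right)} = \frac{13}{6}$ ($V{\left(p \right)} = \frac{5}{6} + \frac{1}{6} \cdot 8 = \frac{5}{6} + \frac{4}{3} = \frac{13}{6}$)
$\frac{1}{s{\left(29,V{\left(2 \right)} \right)}} = \frac{1}{29 + \frac{13}{6}} = \frac{1}{\frac{187}{6}} = \frac{6}{187}$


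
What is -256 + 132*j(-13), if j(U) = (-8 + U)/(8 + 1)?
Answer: -564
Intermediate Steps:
j(U) = -8/9 + U/9 (j(U) = (-8 + U)/9 = (-8 + U)*(⅑) = -8/9 + U/9)
-256 + 132*j(-13) = -256 + 132*(-8/9 + (⅑)*(-13)) = -256 + 132*(-8/9 - 13/9) = -256 + 132*(-7/3) = -256 - 308 = -564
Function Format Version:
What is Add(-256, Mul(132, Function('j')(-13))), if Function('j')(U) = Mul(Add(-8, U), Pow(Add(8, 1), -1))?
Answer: -564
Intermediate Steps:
Function('j')(U) = Add(Rational(-8, 9), Mul(Rational(1, 9), U)) (Function('j')(U) = Mul(Add(-8, U), Pow(9, -1)) = Mul(Add(-8, U), Rational(1, 9)) = Add(Rational(-8, 9), Mul(Rational(1, 9), U)))
Add(-256, Mul(132, Function('j')(-13))) = Add(-256, Mul(132, Add(Rational(-8, 9), Mul(Rational(1, 9), -13)))) = Add(-256, Mul(132, Add(Rational(-8, 9), Rational(-13, 9)))) = Add(-256, Mul(132, Rational(-7, 3))) = Add(-256, -308) = -564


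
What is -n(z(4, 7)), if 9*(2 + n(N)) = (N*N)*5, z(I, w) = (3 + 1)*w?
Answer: -3902/9 ≈ -433.56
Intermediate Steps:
z(I, w) = 4*w
n(N) = -2 + 5*N²/9 (n(N) = -2 + ((N*N)*5)/9 = -2 + (N²*5)/9 = -2 + (5*N²)/9 = -2 + 5*N²/9)
-n(z(4, 7)) = -(-2 + 5*(4*7)²/9) = -(-2 + (5/9)*28²) = -(-2 + (5/9)*784) = -(-2 + 3920/9) = -1*3902/9 = -3902/9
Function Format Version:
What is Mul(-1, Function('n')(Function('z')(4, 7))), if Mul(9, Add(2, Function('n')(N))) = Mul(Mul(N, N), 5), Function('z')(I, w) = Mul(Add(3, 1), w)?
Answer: Rational(-3902, 9) ≈ -433.56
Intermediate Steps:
Function('z')(I, w) = Mul(4, w)
Function('n')(N) = Add(-2, Mul(Rational(5, 9), Pow(N, 2))) (Function('n')(N) = Add(-2, Mul(Rational(1, 9), Mul(Mul(N, N), 5))) = Add(-2, Mul(Rational(1, 9), Mul(Pow(N, 2), 5))) = Add(-2, Mul(Rational(1, 9), Mul(5, Pow(N, 2)))) = Add(-2, Mul(Rational(5, 9), Pow(N, 2))))
Mul(-1, Function('n')(Function('z')(4, 7))) = Mul(-1, Add(-2, Mul(Rational(5, 9), Pow(Mul(4, 7), 2)))) = Mul(-1, Add(-2, Mul(Rational(5, 9), Pow(28, 2)))) = Mul(-1, Add(-2, Mul(Rational(5, 9), 784))) = Mul(-1, Add(-2, Rational(3920, 9))) = Mul(-1, Rational(3902, 9)) = Rational(-3902, 9)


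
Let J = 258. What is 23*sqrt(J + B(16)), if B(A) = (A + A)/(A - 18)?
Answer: 253*sqrt(2) ≈ 357.80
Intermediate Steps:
B(A) = 2*A/(-18 + A) (B(A) = (2*A)/(-18 + A) = 2*A/(-18 + A))
23*sqrt(J + B(16)) = 23*sqrt(258 + 2*16/(-18 + 16)) = 23*sqrt(258 + 2*16/(-2)) = 23*sqrt(258 + 2*16*(-1/2)) = 23*sqrt(258 - 16) = 23*sqrt(242) = 23*(11*sqrt(2)) = 253*sqrt(2)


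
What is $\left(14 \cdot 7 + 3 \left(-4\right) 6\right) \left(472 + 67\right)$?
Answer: $14014$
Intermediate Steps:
$\left(14 \cdot 7 + 3 \left(-4\right) 6\right) \left(472 + 67\right) = \left(98 - 72\right) 539 = 26 \cdot 539 = 14014$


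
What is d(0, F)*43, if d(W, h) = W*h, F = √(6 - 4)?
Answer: 0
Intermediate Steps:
F = √2 ≈ 1.4142
d(0, F)*43 = (0*√2)*43 = 0*43 = 0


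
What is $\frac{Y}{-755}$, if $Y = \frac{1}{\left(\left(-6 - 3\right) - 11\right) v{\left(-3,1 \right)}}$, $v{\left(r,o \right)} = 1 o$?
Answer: $\frac{1}{15100} \approx 6.6225 \cdot 10^{-5}$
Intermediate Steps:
$v{\left(r,o \right)} = o$
$Y = - \frac{1}{20}$ ($Y = \frac{1}{\left(\left(-6 - 3\right) - 11\right) 1} = \frac{1}{\left(-9 - 11\right) 1} = \frac{1}{\left(-20\right) 1} = \frac{1}{-20} = - \frac{1}{20} \approx -0.05$)
$\frac{Y}{-755} = - \frac{1}{20 \left(-755\right)} = \left(- \frac{1}{20}\right) \left(- \frac{1}{755}\right) = \frac{1}{15100}$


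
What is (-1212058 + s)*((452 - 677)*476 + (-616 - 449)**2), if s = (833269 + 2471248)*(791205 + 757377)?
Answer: 5256121484114176500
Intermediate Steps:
s = 5117315544894 (s = 3304517*1548582 = 5117315544894)
(-1212058 + s)*((452 - 677)*476 + (-616 - 449)**2) = (-1212058 + 5117315544894)*((452 - 677)*476 + (-616 - 449)**2) = 5117314332836*(-225*476 + (-1065)**2) = 5117314332836*(-107100 + 1134225) = 5117314332836*1027125 = 5256121484114176500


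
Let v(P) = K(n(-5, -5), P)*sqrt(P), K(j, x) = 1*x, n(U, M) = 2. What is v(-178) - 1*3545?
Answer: -3545 - 178*I*sqrt(178) ≈ -3545.0 - 2374.8*I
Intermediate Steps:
K(j, x) = x
v(P) = P**(3/2) (v(P) = P*sqrt(P) = P**(3/2))
v(-178) - 1*3545 = (-178)**(3/2) - 1*3545 = -178*I*sqrt(178) - 3545 = -3545 - 178*I*sqrt(178)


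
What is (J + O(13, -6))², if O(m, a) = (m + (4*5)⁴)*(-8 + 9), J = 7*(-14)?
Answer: 25572807225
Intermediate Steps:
J = -98
O(m, a) = 160000 + m (O(m, a) = (m + 20⁴)*1 = (m + 160000)*1 = (160000 + m)*1 = 160000 + m)
(J + O(13, -6))² = (-98 + (160000 + 13))² = (-98 + 160013)² = 159915² = 25572807225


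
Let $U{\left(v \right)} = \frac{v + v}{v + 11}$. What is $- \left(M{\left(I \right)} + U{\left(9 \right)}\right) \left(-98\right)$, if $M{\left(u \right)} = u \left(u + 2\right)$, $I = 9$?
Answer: $\frac{48951}{5} \approx 9790.2$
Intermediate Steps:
$M{\left(u \right)} = u \left(2 + u\right)$
$U{\left(v \right)} = \frac{2 v}{11 + v}$
$- \left(M{\left(I \right)} + U{\left(9 \right)}\right) \left(-98\right) = - \left(9 \left(2 + 9\right) + 2 \cdot 9 \frac{1}{11 + 9}\right) \left(-98\right) = - \left(9 \cdot 11 + 2 \cdot 9 \cdot \frac{1}{20}\right) \left(-98\right) = - \left(99 + 2 \cdot 9 \cdot \frac{1}{20}\right) \left(-98\right) = - \left(99 + \frac{9}{10}\right) \left(-98\right) = - \frac{999 \left(-98\right)}{10} = \left(-1\right) \left(- \frac{48951}{5}\right) = \frac{48951}{5}$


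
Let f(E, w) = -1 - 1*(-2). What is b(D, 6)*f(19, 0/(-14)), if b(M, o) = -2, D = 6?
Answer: -2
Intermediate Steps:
f(E, w) = 1 (f(E, w) = -1 + 2 = 1)
b(D, 6)*f(19, 0/(-14)) = -2*1 = -2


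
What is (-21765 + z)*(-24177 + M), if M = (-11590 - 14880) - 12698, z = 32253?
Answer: -664362360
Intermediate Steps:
M = -39168 (M = -26470 - 12698 = -39168)
(-21765 + z)*(-24177 + M) = (-21765 + 32253)*(-24177 - 39168) = 10488*(-63345) = -664362360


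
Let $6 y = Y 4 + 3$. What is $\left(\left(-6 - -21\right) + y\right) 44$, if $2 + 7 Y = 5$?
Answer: $\frac{4862}{7} \approx 694.57$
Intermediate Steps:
$Y = \frac{3}{7}$ ($Y = - \frac{2}{7} + \frac{1}{7} \cdot 5 = - \frac{2}{7} + \frac{5}{7} = \frac{3}{7} \approx 0.42857$)
$y = \frac{11}{14}$ ($y = \frac{\frac{3}{7} \cdot 4 + 3}{6} = \frac{\frac{12}{7} + 3}{6} = \frac{1}{6} \cdot \frac{33}{7} = \frac{11}{14} \approx 0.78571$)
$\left(\left(-6 - -21\right) + y\right) 44 = \left(\left(-6 - -21\right) + \frac{11}{14}\right) 44 = \left(\left(-6 + 21\right) + \frac{11}{14}\right) 44 = \left(15 + \frac{11}{14}\right) 44 = \frac{221}{14} \cdot 44 = \frac{4862}{7}$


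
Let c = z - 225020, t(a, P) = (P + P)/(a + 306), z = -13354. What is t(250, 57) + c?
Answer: -66267915/278 ≈ -2.3837e+5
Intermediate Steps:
t(a, P) = 2*P/(306 + a) (t(a, P) = (2*P)/(306 + a) = 2*P/(306 + a))
c = -238374 (c = -13354 - 225020 = -238374)
t(250, 57) + c = 2*57/(306 + 250) - 238374 = 2*57/556 - 238374 = 2*57*(1/556) - 238374 = 57/278 - 238374 = -66267915/278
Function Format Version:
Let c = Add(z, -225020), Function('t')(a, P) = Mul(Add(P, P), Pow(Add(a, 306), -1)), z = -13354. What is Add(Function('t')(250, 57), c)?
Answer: Rational(-66267915, 278) ≈ -2.3837e+5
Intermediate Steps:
Function('t')(a, P) = Mul(2, P, Pow(Add(306, a), -1)) (Function('t')(a, P) = Mul(Mul(2, P), Pow(Add(306, a), -1)) = Mul(2, P, Pow(Add(306, a), -1)))
c = -238374 (c = Add(-13354, -225020) = -238374)
Add(Function('t')(250, 57), c) = Add(Mul(2, 57, Pow(Add(306, 250), -1)), -238374) = Add(Mul(2, 57, Pow(556, -1)), -238374) = Add(Mul(2, 57, Rational(1, 556)), -238374) = Add(Rational(57, 278), -238374) = Rational(-66267915, 278)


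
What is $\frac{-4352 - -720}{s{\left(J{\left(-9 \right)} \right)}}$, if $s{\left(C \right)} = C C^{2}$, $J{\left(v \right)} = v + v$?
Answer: $\frac{454}{729} \approx 0.62277$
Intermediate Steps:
$J{\left(v \right)} = 2 v$
$s{\left(C \right)} = C^{3}$
$\frac{-4352 - -720}{s{\left(J{\left(-9 \right)} \right)}} = \frac{-4352 - -720}{\left(2 \left(-9\right)\right)^{3}} = \frac{-4352 + 720}{\left(-18\right)^{3}} = - \frac{3632}{-5832} = \left(-3632\right) \left(- \frac{1}{5832}\right) = \frac{454}{729}$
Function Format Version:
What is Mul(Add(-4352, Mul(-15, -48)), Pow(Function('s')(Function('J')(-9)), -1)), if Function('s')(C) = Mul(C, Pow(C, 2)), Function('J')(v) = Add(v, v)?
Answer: Rational(454, 729) ≈ 0.62277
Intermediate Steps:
Function('J')(v) = Mul(2, v)
Function('s')(C) = Pow(C, 3)
Mul(Add(-4352, Mul(-15, -48)), Pow(Function('s')(Function('J')(-9)), -1)) = Mul(Add(-4352, Mul(-15, -48)), Pow(Pow(Mul(2, -9), 3), -1)) = Mul(Add(-4352, 720), Pow(Pow(-18, 3), -1)) = Mul(-3632, Pow(-5832, -1)) = Mul(-3632, Rational(-1, 5832)) = Rational(454, 729)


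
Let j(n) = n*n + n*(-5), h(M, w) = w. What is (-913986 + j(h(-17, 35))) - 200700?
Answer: -1113636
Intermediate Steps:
j(n) = n² - 5*n
(-913986 + j(h(-17, 35))) - 200700 = (-913986 + 35*(-5 + 35)) - 200700 = (-913986 + 35*30) - 200700 = (-913986 + 1050) - 200700 = -912936 - 200700 = -1113636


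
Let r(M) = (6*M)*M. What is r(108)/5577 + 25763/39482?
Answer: 968929513/73397038 ≈ 13.201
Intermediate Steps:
r(M) = 6*M²
r(108)/5577 + 25763/39482 = (6*108²)/5577 + 25763/39482 = (6*11664)*(1/5577) + 25763*(1/39482) = 69984*(1/5577) + 25763/39482 = 23328/1859 + 25763/39482 = 968929513/73397038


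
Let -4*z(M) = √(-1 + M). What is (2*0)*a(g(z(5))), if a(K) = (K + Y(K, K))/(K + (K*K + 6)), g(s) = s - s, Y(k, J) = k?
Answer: 0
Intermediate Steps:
z(M) = -√(-1 + M)/4
g(s) = 0
a(K) = 2*K/(6 + K + K²) (a(K) = (K + K)/(K + (K*K + 6)) = (2*K)/(K + (K² + 6)) = (2*K)/(K + (6 + K²)) = (2*K)/(6 + K + K²) = 2*K/(6 + K + K²))
(2*0)*a(g(z(5))) = (2*0)*(2*0/(6 + 0 + 0²)) = 0*(2*0/(6 + 0 + 0)) = 0*(2*0/6) = 0*(2*0*(⅙)) = 0*0 = 0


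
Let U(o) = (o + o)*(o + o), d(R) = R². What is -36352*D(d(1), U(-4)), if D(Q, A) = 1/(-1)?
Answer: 36352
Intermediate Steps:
U(o) = 4*o² (U(o) = (2*o)*(2*o) = 4*o²)
D(Q, A) = -1
-36352*D(d(1), U(-4)) = -36352*(-1) = 36352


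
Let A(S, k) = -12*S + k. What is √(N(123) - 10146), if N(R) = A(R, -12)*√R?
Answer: √(-10146 - 1488*√123) ≈ 163.24*I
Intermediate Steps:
A(S, k) = k - 12*S
N(R) = √R*(-12 - 12*R) (N(R) = (-12 - 12*R)*√R = √R*(-12 - 12*R))
√(N(123) - 10146) = √(12*√123*(-1 - 1*123) - 10146) = √(12*√123*(-1 - 123) - 10146) = √(12*√123*(-124) - 10146) = √(-1488*√123 - 10146) = √(-10146 - 1488*√123)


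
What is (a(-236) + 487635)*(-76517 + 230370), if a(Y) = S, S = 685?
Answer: 75129496960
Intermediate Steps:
a(Y) = 685
(a(-236) + 487635)*(-76517 + 230370) = (685 + 487635)*(-76517 + 230370) = 488320*153853 = 75129496960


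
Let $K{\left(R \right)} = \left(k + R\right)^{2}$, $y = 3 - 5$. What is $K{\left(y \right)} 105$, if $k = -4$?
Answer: $3780$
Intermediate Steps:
$y = -2$
$K{\left(R \right)} = \left(-4 + R\right)^{2}$
$K{\left(y \right)} 105 = \left(-4 - 2\right)^{2} \cdot 105 = \left(-6\right)^{2} \cdot 105 = 36 \cdot 105 = 3780$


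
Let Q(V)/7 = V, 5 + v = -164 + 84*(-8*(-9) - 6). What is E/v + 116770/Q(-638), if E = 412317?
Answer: 606884486/12002375 ≈ 50.564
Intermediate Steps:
v = 5375 (v = -5 + (-164 + 84*(-8*(-9) - 6)) = -5 + (-164 + 84*(72 - 6)) = -5 + (-164 + 84*66) = -5 + (-164 + 5544) = -5 + 5380 = 5375)
Q(V) = 7*V
E/v + 116770/Q(-638) = 412317/5375 + 116770/((7*(-638))) = 412317*(1/5375) + 116770/(-4466) = 412317/5375 + 116770*(-1/4466) = 412317/5375 - 58385/2233 = 606884486/12002375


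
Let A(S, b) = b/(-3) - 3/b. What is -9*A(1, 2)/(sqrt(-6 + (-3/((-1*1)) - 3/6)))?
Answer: -39*I*sqrt(14)/14 ≈ -10.423*I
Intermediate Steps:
A(S, b) = -3/b - b/3 (A(S, b) = b*(-1/3) - 3/b = -b/3 - 3/b = -3/b - b/3)
-9*A(1, 2)/(sqrt(-6 + (-3/((-1*1)) - 3/6))) = -9*(-3/2 - 1/3*2)/(sqrt(-6 + (-3/((-1*1)) - 3/6))) = -9*(-3*1/2 - 2/3)/(sqrt(-6 + (-3/(-1) - 3*1/6))) = -9*(-3/2 - 2/3)/(sqrt(-6 + (-3*(-1) - 1/2))) = -(-39)/(2*(sqrt(-6 + (3 - 1/2)))) = -(-39)/(2*(sqrt(-6 + 5/2))) = -(-39)/(2*(sqrt(-7/2))) = -(-39)/(2*(I*sqrt(14)/2)) = -(-39)*(-I*sqrt(14)/7)/2 = -39*I*sqrt(14)/14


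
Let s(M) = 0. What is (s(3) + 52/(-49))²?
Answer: 2704/2401 ≈ 1.1262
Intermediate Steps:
(s(3) + 52/(-49))² = (0 + 52/(-49))² = (0 + 52*(-1/49))² = (0 - 52/49)² = (-52/49)² = 2704/2401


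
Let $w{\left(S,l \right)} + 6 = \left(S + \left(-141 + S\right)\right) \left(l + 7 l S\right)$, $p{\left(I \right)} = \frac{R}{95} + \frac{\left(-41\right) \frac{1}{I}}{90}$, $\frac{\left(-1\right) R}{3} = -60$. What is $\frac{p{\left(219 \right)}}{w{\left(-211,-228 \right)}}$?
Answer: $- \frac{708781}{70952848962300} \approx -9.9895 \cdot 10^{-9}$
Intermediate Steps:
$R = 180$ ($R = \left(-3\right) \left(-60\right) = 180$)
$p{\left(I \right)} = \frac{36}{19} - \frac{41}{90 I}$ ($p{\left(I \right)} = \frac{180}{95} + \frac{\left(-41\right) \frac{1}{I}}{90} = 180 \cdot \frac{1}{95} + - \frac{41}{I} \frac{1}{90} = \frac{36}{19} - \frac{41}{90 I}$)
$w{\left(S,l \right)} = -6 + \left(-141 + 2 S\right) \left(l + 7 S l\right)$ ($w{\left(S,l \right)} = -6 + \left(S + \left(-141 + S\right)\right) \left(l + 7 l S\right) = -6 + \left(-141 + 2 S\right) \left(l + 7 S l\right)$)
$\frac{p{\left(219 \right)}}{w{\left(-211,-228 \right)}} = \frac{\frac{1}{1710} \cdot \frac{1}{219} \left(-779 + 3240 \cdot 219\right)}{-6 - -32148 - \left(-207835\right) \left(-228\right) + 14 \left(-228\right) \left(-211\right)^{2}} = \frac{\frac{1}{1710} \cdot \frac{1}{219} \left(-779 + 709560\right)}{-6 + 32148 - 47386380 + 14 \left(-228\right) 44521} = \frac{\frac{1}{1710} \cdot \frac{1}{219} \cdot 708781}{-6 + 32148 - 47386380 - 142111032} = \frac{708781}{374490 \left(-189465270\right)} = \frac{708781}{374490} \left(- \frac{1}{189465270}\right) = - \frac{708781}{70952848962300}$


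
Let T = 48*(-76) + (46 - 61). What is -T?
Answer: 3663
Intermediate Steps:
T = -3663 (T = -3648 - 15 = -3663)
-T = -1*(-3663) = 3663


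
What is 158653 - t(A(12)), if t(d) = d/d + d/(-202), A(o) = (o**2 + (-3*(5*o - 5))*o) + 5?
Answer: 32045873/202 ≈ 1.5864e+5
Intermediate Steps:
A(o) = 5 + o**2 + o*(15 - 15*o) (A(o) = (o**2 + (-3*(-5 + 5*o))*o) + 5 = (o**2 + (15 - 15*o)*o) + 5 = (o**2 + o*(15 - 15*o)) + 5 = 5 + o**2 + o*(15 - 15*o))
t(d) = 1 - d/202 (t(d) = 1 + d*(-1/202) = 1 - d/202)
158653 - t(A(12)) = 158653 - (1 - (5 - 14*12**2 + 15*12)/202) = 158653 - (1 - (5 - 14*144 + 180)/202) = 158653 - (1 - (5 - 2016 + 180)/202) = 158653 - (1 - 1/202*(-1831)) = 158653 - (1 + 1831/202) = 158653 - 1*2033/202 = 158653 - 2033/202 = 32045873/202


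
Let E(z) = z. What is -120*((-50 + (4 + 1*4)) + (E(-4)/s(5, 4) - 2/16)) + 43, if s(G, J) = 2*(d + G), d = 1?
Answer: 5138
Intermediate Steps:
s(G, J) = 2 + 2*G (s(G, J) = 2*(1 + G) = 2 + 2*G)
-120*((-50 + (4 + 1*4)) + (E(-4)/s(5, 4) - 2/16)) + 43 = -120*((-50 + (4 + 1*4)) + (-4/(2 + 2*5) - 2/16)) + 43 = -120*((-50 + (4 + 4)) + (-4/(2 + 10) - 2*1/16)) + 43 = -120*((-50 + 8) + (-4/12 - ⅛)) + 43 = -120*(-42 + (-4*1/12 - ⅛)) + 43 = -120*(-42 + (-⅓ - ⅛)) + 43 = -120*(-42 - 11/24) + 43 = -120*(-1019/24) + 43 = 5095 + 43 = 5138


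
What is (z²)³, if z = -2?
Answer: 64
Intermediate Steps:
(z²)³ = ((-2)²)³ = 4³ = 64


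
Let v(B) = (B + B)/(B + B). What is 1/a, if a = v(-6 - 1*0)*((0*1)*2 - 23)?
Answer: -1/23 ≈ -0.043478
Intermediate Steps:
v(B) = 1 (v(B) = (2*B)/((2*B)) = (2*B)*(1/(2*B)) = 1)
a = -23 (a = 1*((0*1)*2 - 23) = 1*(0*2 - 23) = 1*(0 - 23) = 1*(-23) = -23)
1/a = 1/(-23) = -1/23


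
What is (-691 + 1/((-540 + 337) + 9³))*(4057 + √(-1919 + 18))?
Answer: -1474577505/526 - 363465*I*√1901/526 ≈ -2.8034e+6 - 30128.0*I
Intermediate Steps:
(-691 + 1/((-540 + 337) + 9³))*(4057 + √(-1919 + 18)) = (-691 + 1/(-203 + 729))*(4057 + √(-1901)) = (-691 + 1/526)*(4057 + I*√1901) = -363465*(4057 + I*√1901)/526 = -1474577505/526 - 363465*I*√1901/526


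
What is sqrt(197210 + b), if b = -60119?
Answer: sqrt(137091) ≈ 370.26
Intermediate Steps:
sqrt(197210 + b) = sqrt(197210 - 60119) = sqrt(137091)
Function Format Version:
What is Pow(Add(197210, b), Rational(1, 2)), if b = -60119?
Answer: Pow(137091, Rational(1, 2)) ≈ 370.26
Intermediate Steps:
Pow(Add(197210, b), Rational(1, 2)) = Pow(Add(197210, -60119), Rational(1, 2)) = Pow(137091, Rational(1, 2))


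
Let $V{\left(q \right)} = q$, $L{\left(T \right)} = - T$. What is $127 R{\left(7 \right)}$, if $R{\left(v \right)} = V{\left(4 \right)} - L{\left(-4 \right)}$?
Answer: $0$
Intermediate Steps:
$R{\left(v \right)} = 0$ ($R{\left(v \right)} = 4 - \left(-1\right) \left(-4\right) = 4 - 4 = 0$)
$127 R{\left(7 \right)} = 127 \cdot 0 = 0$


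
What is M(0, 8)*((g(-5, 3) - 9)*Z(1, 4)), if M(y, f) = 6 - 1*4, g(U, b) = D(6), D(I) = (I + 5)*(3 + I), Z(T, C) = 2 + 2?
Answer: 720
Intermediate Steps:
Z(T, C) = 4
D(I) = (3 + I)*(5 + I) (D(I) = (5 + I)*(3 + I) = (3 + I)*(5 + I))
g(U, b) = 99 (g(U, b) = 15 + 6² + 8*6 = 15 + 36 + 48 = 99)
M(y, f) = 2 (M(y, f) = 6 - 4 = 2)
M(0, 8)*((g(-5, 3) - 9)*Z(1, 4)) = 2*((99 - 9)*4) = 2*(90*4) = 2*360 = 720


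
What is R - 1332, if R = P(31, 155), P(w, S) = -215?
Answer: -1547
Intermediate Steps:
R = -215
R - 1332 = -215 - 1332 = -1547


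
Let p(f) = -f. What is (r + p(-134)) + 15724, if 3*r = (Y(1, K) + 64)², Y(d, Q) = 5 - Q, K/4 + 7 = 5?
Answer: 53503/3 ≈ 17834.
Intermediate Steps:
K = -8 (K = -28 + 4*5 = -28 + 20 = -8)
r = 5929/3 (r = ((5 - 1*(-8)) + 64)²/3 = ((5 + 8) + 64)²/3 = (13 + 64)²/3 = (⅓)*77² = (⅓)*5929 = 5929/3 ≈ 1976.3)
(r + p(-134)) + 15724 = (5929/3 - 1*(-134)) + 15724 = (5929/3 + 134) + 15724 = 6331/3 + 15724 = 53503/3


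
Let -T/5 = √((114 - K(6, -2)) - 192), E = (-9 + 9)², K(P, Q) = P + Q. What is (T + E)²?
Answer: -2050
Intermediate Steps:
E = 0 (E = 0² = 0)
T = -5*I*√82 (T = -5*√((114 - (6 - 2)) - 192) = -5*√((114 - 1*4) - 192) = -5*√((114 - 4) - 192) = -5*√(110 - 192) = -5*I*√82 ≈ -45.277*I)
(T + E)² = (-5*I*√82 + 0)² = (-5*I*√82)² = -2050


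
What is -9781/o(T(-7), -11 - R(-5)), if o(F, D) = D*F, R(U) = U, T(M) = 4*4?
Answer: 9781/96 ≈ 101.89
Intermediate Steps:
T(M) = 16
-9781/o(T(-7), -11 - R(-5)) = -9781*1/(16*(-11 - 1*(-5))) = -9781*1/(16*(-11 + 5)) = -9781/((-6*16)) = -9781/(-96) = -9781*(-1/96) = 9781/96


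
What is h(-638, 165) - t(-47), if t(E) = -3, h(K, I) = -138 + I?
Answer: 30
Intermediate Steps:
h(-638, 165) - t(-47) = (-138 + 165) - 1*(-3) = 27 + 3 = 30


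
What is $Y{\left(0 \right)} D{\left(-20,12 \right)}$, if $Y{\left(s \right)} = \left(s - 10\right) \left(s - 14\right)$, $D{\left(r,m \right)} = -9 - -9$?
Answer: $0$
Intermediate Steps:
$D{\left(r,m \right)} = 0$ ($D{\left(r,m \right)} = -9 + 9 = 0$)
$Y{\left(s \right)} = \left(-14 + s\right) \left(-10 + s\right)$ ($Y{\left(s \right)} = \left(-10 + s\right) \left(-14 + s\right) = \left(-14 + s\right) \left(-10 + s\right)$)
$Y{\left(0 \right)} D{\left(-20,12 \right)} = \left(140 + 0^{2} - 0\right) 0 = \left(140 + 0 + 0\right) 0 = 140 \cdot 0 = 0$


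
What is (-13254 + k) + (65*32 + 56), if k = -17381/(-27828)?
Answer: -309374323/27828 ≈ -11117.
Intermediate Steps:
k = 17381/27828 (k = -17381*(-1/27828) = 17381/27828 ≈ 0.62459)
(-13254 + k) + (65*32 + 56) = (-13254 + 17381/27828) + (65*32 + 56) = -368814931/27828 + (2080 + 56) = -368814931/27828 + 2136 = -309374323/27828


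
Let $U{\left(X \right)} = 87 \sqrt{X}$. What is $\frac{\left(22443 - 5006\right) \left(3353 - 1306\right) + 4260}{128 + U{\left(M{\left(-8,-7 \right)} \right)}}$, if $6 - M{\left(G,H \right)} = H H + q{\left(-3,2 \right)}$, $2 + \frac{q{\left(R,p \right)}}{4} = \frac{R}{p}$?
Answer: $\frac{4569318272}{235885} - \frac{3105708513 i \sqrt{29}}{235885} \approx 19371.0 - 70902.0 i$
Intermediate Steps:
$q{\left(R,p \right)} = -8 + \frac{4 R}{p}$ ($q{\left(R,p \right)} = -8 + 4 \frac{R}{p} = -8 + \frac{4 R}{p}$)
$M{\left(G,H \right)} = 20 - H^{2}$ ($M{\left(G,H \right)} = 6 - \left(H H - \left(8 + \frac{12}{2}\right)\right) = 6 - \left(H^{2} - \left(8 + 12 \cdot \frac{1}{2}\right)\right) = 6 - \left(H^{2} - 14\right) = 6 - \left(-14 + H^{2}\right) = 20 - H^{2}$)
$\frac{\left(22443 - 5006\right) \left(3353 - 1306\right) + 4260}{128 + U{\left(M{\left(-8,-7 \right)} \right)}} = \frac{\left(22443 - 5006\right) \left(3353 - 1306\right) + 4260}{128 + 87 \sqrt{20 - \left(-7\right)^{2}}} = \frac{17437 \cdot 2047 + 4260}{128 + 87 \sqrt{20 - 49}} = \frac{35693539 + 4260}{128 + 87 \sqrt{20 - 49}} = \frac{35697799}{128 + 87 \sqrt{-29}} = \frac{35697799}{128 + 87 i \sqrt{29}}$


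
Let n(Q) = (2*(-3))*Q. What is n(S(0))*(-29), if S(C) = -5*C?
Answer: 0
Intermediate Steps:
n(Q) = -6*Q
n(S(0))*(-29) = -(-30)*0*(-29) = -6*0*(-29) = 0*(-29) = 0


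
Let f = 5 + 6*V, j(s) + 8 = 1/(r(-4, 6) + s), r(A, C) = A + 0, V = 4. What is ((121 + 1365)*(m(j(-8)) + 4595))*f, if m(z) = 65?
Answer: 200818040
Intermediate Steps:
r(A, C) = A
j(s) = -8 + 1/(-4 + s)
f = 29 (f = 5 + 6*4 = 5 + 24 = 29)
((121 + 1365)*(m(j(-8)) + 4595))*f = ((121 + 1365)*(65 + 4595))*29 = (1486*4660)*29 = 6924760*29 = 200818040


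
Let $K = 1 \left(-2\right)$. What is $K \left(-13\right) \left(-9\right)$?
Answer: $-234$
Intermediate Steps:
$K = -2$
$K \left(-13\right) \left(-9\right) = \left(-2\right) \left(-13\right) \left(-9\right) = 26 \left(-9\right) = -234$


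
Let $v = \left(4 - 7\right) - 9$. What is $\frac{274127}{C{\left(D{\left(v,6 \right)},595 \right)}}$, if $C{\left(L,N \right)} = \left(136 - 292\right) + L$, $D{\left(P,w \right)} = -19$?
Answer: $- \frac{39161}{25} \approx -1566.4$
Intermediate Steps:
$v = -12$ ($v = -3 - 9 = -12$)
$C{\left(L,N \right)} = -156 + L$
$\frac{274127}{C{\left(D{\left(v,6 \right)},595 \right)}} = \frac{274127}{-156 - 19} = \frac{274127}{-175} = 274127 \left(- \frac{1}{175}\right) = - \frac{39161}{25}$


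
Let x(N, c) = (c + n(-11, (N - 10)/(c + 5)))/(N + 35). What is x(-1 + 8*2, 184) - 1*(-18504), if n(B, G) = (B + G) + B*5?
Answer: 174885107/9450 ≈ 18506.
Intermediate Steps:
n(B, G) = G + 6*B (n(B, G) = (B + G) + 5*B = G + 6*B)
x(N, c) = (-66 + c + (-10 + N)/(5 + c))/(35 + N) (x(N, c) = (c + ((N - 10)/(c + 5) + 6*(-11)))/(N + 35) = (c + ((-10 + N)/(5 + c) - 66))/(35 + N) = (c + (-66 + (-10 + N)/(5 + c)))/(35 + N) = (-66 + c + (-10 + N)/(5 + c))/(35 + N))
x(-1 + 8*2, 184) - 1*(-18504) = (-10 + (-1 + 8*2) + (-66 + 184)*(5 + 184))/((5 + 184)*(35 + (-1 + 8*2))) - 1*(-18504) = (-10 + (-1 + 16) + 118*189)/(189*(35 + (-1 + 16))) + 18504 = (-10 + 15 + 22302)/(189*(35 + 15)) + 18504 = (1/189)*22307/50 + 18504 = (1/189)*(1/50)*22307 + 18504 = 22307/9450 + 18504 = 174885107/9450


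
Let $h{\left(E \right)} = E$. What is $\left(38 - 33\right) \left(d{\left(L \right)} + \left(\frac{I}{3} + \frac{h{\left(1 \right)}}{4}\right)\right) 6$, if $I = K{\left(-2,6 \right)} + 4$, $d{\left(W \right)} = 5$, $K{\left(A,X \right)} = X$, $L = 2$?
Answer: $\frac{515}{2} \approx 257.5$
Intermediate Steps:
$I = 10$ ($I = 6 + 4 = 10$)
$\left(38 - 33\right) \left(d{\left(L \right)} + \left(\frac{I}{3} + \frac{h{\left(1 \right)}}{4}\right)\right) 6 = \left(38 - 33\right) \left(5 + \left(\frac{10}{3} + 1 \cdot \frac{1}{4}\right)\right) 6 = 5 \left(5 + \left(10 \cdot \frac{1}{3} + 1 \cdot \frac{1}{4}\right)\right) 6 = 5 \left(5 + \left(\frac{10}{3} + \frac{1}{4}\right)\right) 6 = 5 \left(5 + \frac{43}{12}\right) 6 = 5 \cdot \frac{103}{12} \cdot 6 = 5 \cdot \frac{103}{2} = \frac{515}{2}$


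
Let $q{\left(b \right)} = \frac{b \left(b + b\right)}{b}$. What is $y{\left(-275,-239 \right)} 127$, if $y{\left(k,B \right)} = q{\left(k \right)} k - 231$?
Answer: $19179413$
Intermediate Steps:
$q{\left(b \right)} = 2 b$ ($q{\left(b \right)} = \frac{b 2 b}{b} = \frac{2 b^{2}}{b} = 2 b$)
$y{\left(k,B \right)} = -231 + 2 k^{2}$ ($y{\left(k,B \right)} = 2 k k - 231 = 2 k^{2} - 231 = -231 + 2 k^{2}$)
$y{\left(-275,-239 \right)} 127 = \left(-231 + 2 \left(-275\right)^{2}\right) 127 = \left(-231 + 2 \cdot 75625\right) 127 = \left(-231 + 151250\right) 127 = 151019 \cdot 127 = 19179413$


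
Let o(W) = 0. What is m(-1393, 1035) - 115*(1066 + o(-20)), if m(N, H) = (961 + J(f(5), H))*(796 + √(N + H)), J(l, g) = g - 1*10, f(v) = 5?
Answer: 1458266 + 1986*I*√358 ≈ 1.4583e+6 + 37577.0*I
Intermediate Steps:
J(l, g) = -10 + g (J(l, g) = g - 10 = -10 + g)
m(N, H) = (796 + √(H + N))*(951 + H) (m(N, H) = (961 + (-10 + H))*(796 + √(N + H)) = (951 + H)*(796 + √(H + N)) = (796 + √(H + N))*(951 + H))
m(-1393, 1035) - 115*(1066 + o(-20)) = (756996 + 796*1035 + 951*√(1035 - 1393) + 1035*√(1035 - 1393)) - 115*(1066 + 0) = (756996 + 823860 + 951*√(-358) + 1035*√(-358)) - 115*1066 = (756996 + 823860 + 951*(I*√358) + 1035*(I*√358)) - 1*122590 = (756996 + 823860 + 951*I*√358 + 1035*I*√358) - 122590 = (1580856 + 1986*I*√358) - 122590 = 1458266 + 1986*I*√358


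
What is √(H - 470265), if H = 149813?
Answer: 2*I*√80113 ≈ 566.08*I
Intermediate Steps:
√(H - 470265) = √(149813 - 470265) = √(-320452) = 2*I*√80113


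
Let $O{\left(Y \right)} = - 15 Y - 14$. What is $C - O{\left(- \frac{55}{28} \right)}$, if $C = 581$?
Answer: $\frac{15835}{28} \approx 565.54$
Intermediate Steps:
$O{\left(Y \right)} = -14 - 15 Y$
$C - O{\left(- \frac{55}{28} \right)} = 581 - \left(-14 - 15 \left(- \frac{55}{28}\right)\right) = 581 - \left(-14 - 15 \left(\left(-55\right) \frac{1}{28}\right)\right) = 581 - \left(-14 - - \frac{825}{28}\right) = 581 - \left(-14 + \frac{825}{28}\right) = 581 - \frac{433}{28} = \frac{15835}{28}$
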